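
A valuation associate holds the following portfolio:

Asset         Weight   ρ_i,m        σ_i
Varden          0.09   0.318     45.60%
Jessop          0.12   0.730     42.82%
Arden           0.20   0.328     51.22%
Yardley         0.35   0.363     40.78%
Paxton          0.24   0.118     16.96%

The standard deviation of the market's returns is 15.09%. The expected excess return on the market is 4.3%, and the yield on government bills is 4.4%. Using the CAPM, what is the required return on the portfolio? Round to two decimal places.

β_Varden = 0.318 × 45.60% / 15.09% = 0.9610
β_Jessop = 0.730 × 42.82% / 15.09% = 2.0715
β_Arden = 0.328 × 51.22% / 15.09% = 1.1133
β_Yardley = 0.363 × 40.78% / 15.09% = 0.9810
β_Paxton = 0.118 × 16.96% / 15.09% = 0.1326
β_P = Σ w_i β_i = 0.09×0.9610 + 0.12×2.0715 + 0.20×1.1133 + 0.35×0.9810 + 0.24×0.1326 = 0.9329
E(R_P) = R_f + β_P × MRP = 4.4% + 0.9329 × 4.3% = 8.41%

8.41%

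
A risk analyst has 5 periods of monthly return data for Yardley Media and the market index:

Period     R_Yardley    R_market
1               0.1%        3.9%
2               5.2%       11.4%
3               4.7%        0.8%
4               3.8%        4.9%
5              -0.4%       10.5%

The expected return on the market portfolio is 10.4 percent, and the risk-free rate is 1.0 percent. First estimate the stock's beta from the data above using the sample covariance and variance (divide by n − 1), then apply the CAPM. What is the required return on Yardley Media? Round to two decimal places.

Mean R_i = (0.1 + 5.2 + 4.7 + 3.8 − 0.4) / 5 = 2.6800%
Mean R_m = (3.9 + 11.4 + 0.8 + 4.9 + 10.5) / 5 = 6.3000%
Σ(R_i − R̄_i)(R_m − R̄_m) = -6.5700  ⇒  Cov = -6.5700 / 4 = -1.6425
Σ(R_m − R̄_m)² = 81.6200  ⇒  Var(R_m) = 81.6200 / 4 = 20.4050
β = Cov / Var(R_m) = -1.6425 / 20.4050 = -0.0805
MRP = 10.4% − 1.0% = 9.40%
E(R) = R_f + β × MRP = 1.0% + -0.0805 × 9.4% = 0.24%

0.24%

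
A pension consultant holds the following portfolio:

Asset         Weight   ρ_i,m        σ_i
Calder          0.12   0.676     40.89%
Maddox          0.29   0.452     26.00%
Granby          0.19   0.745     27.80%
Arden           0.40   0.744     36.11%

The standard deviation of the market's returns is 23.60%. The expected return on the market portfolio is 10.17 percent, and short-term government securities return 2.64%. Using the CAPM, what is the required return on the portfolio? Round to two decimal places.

9.47%

β_Calder = 0.676 × 40.89% / 23.60% = 1.1713
β_Maddox = 0.452 × 26.00% / 23.60% = 0.4980
β_Granby = 0.745 × 27.80% / 23.60% = 0.8776
β_Arden = 0.744 × 36.11% / 23.60% = 1.1384
β_P = Σ w_i β_i = 0.12×1.1713 + 0.29×0.4980 + 0.19×0.8776 + 0.40×1.1384 = 0.9071
MRP = 10.17% − 2.64% = 7.53%
E(R_P) = R_f + β_P × MRP = 2.64% + 0.9071 × 7.53% = 9.47%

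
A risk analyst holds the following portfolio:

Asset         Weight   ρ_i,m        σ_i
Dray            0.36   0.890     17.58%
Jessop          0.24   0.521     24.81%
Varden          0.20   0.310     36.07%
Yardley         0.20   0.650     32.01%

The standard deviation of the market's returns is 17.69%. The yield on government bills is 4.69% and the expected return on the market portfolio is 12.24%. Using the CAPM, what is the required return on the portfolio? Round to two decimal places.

11.15%

β_Dray = 0.890 × 17.58% / 17.69% = 0.8845
β_Jessop = 0.521 × 24.81% / 17.69% = 0.7307
β_Varden = 0.310 × 36.07% / 17.69% = 0.6321
β_Yardley = 0.650 × 32.01% / 17.69% = 1.1762
β_P = Σ w_i β_i = 0.36×0.8845 + 0.24×0.7307 + 0.20×0.6321 + 0.20×1.1762 = 0.8554
MRP = 12.24% − 4.69% = 7.55%
E(R_P) = R_f + β_P × MRP = 4.69% + 0.8554 × 7.55% = 11.15%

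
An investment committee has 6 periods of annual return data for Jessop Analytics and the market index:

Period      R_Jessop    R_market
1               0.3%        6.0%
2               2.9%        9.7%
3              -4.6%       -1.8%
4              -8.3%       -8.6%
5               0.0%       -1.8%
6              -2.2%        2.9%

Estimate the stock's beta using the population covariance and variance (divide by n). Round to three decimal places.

Mean R_i = (0.3 + 2.9 − 4.6 − 8.3 + 0.0 − 2.2) / 6 = -1.9833%
Mean R_m = (6.0 + 9.7 − 1.8 − 8.6 − 1.8 + 2.9) / 6 = 1.0667%
Σ(R_i − R̄_i)(R_m − R̄_m) = 115.9033  ⇒  Cov = 115.9033 / 6 = 19.3172
Σ(R_m − R̄_m)² = 212.1133  ⇒  Var(R_m) = 212.1133 / 6 = 35.3522
β = Cov / Var(R_m) = 19.3172 / 35.3522 = 0.5464

0.546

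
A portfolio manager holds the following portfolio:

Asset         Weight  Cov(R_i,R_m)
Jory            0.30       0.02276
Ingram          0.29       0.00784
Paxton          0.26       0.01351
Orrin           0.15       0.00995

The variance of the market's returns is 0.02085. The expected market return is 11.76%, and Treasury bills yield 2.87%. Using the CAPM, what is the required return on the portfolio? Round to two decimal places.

β_Jory = 0.02276 / 0.02085 = 1.0916
β_Ingram = 0.00784 / 0.02085 = 0.3760
β_Paxton = 0.01351 / 0.02085 = 0.6480
β_Orrin = 0.00995 / 0.02085 = 0.4772
β_P = Σ w_i β_i = 0.30×1.0916 + 0.29×0.3760 + 0.26×0.6480 + 0.15×0.4772 = 0.6766
MRP = 11.76% − 2.87% = 8.89%
E(R_P) = R_f + β_P × MRP = 2.87% + 0.6766 × 8.89% = 8.88%

8.88%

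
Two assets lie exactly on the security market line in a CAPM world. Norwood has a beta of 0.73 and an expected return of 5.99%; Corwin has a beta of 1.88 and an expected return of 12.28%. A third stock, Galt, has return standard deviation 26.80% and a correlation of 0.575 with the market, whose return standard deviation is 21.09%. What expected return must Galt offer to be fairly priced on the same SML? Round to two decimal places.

MRP = (12.28% − 5.99%) / (1.88 − 0.73) = 5.4696%
R_f = 5.99% − 0.73 × 5.4696% = 1.9972%
β_Galt = ρ·σ_i/σ_m = 0.575 × 26.80 / 21.09 = 0.7307
E(R_Galt) = R_f + β × MRP = 1.9972% + 0.7307 × 5.4696% = 5.99%

5.99%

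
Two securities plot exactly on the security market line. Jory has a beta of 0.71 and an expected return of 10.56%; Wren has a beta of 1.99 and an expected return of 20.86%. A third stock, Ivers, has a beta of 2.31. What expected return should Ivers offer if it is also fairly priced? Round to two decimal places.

MRP (SML slope) = (20.86% − 10.56%) / (1.99 − 0.71) = 10.30% / 1.28 = 8.0469%
R_f (intercept) = 10.56% − 0.71 × 8.0469% = 4.8467%
E(R_Ivers) = R_f + β × MRP = 4.8467% + 2.31 × 8.0469% = 23.44%

23.44%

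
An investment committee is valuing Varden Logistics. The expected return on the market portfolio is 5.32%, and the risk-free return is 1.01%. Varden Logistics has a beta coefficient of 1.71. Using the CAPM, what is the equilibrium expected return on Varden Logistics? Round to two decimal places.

8.38%

Market risk premium = E(R_m) − R_f = 5.32% − 1.01% = 4.31%
E(R) = R_f + β × MRP = 1.01% + 1.71 × 4.31% = 8.38%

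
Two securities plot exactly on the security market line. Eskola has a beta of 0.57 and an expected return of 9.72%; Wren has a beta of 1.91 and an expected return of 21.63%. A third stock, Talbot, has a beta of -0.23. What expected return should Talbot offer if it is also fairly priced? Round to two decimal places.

MRP (SML slope) = (21.63% − 9.72%) / (1.91 − 0.57) = 11.91% / 1.34 = 8.8881%
R_f (intercept) = 9.72% − 0.57 × 8.8881% = 4.6538%
E(R_Talbot) = R_f + β × MRP = 4.6538% + -0.23 × 8.8881% = 2.61%

2.61%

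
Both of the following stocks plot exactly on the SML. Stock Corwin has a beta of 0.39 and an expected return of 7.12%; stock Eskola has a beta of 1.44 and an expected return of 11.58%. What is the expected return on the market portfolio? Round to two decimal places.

Both satisfy E(R) = R_f + β·MRP, so the slope of the SML is
MRP = (11.58% − 7.12%) / (1.44 − 0.39) = 4.46% / 1.05 = 4.2476%
R_f = E(R_Corwin) − β_Corwin·MRP = 7.12% − 0.39 × 4.2476% = 5.4634%
E(R_m) = R_f + MRP = 5.4634% + 4.2476% = 9.71%

9.71%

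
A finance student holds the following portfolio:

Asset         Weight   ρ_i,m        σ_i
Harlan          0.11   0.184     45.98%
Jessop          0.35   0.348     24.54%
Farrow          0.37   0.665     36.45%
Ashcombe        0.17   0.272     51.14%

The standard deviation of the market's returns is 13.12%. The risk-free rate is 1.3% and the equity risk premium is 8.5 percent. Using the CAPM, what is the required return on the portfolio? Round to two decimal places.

11.18%

β_Harlan = 0.184 × 45.98% / 13.12% = 0.6448
β_Jessop = 0.348 × 24.54% / 13.12% = 0.6509
β_Farrow = 0.665 × 36.45% / 13.12% = 1.8475
β_Ashcombe = 0.272 × 51.14% / 13.12% = 1.0602
β_P = Σ w_i β_i = 0.11×0.6448 + 0.35×0.6509 + 0.37×1.8475 + 0.17×1.0602 = 1.1626
E(R_P) = R_f + β_P × MRP = 1.3% + 1.1626 × 8.5% = 11.18%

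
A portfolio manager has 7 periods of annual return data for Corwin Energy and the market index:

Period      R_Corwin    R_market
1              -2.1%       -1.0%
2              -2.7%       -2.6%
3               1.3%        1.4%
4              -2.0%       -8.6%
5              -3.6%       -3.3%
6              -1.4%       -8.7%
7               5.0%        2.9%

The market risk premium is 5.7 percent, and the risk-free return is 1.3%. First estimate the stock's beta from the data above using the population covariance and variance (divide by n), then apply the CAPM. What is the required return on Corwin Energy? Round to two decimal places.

3.68%

Mean R_i = (-2.1 − 2.7 + 1.3 − 2.0 − 3.6 − 1.4 + 5.0) / 7 = -0.7857%
Mean R_m = (-1.0 − 2.6 + 1.4 − 8.6 − 3.3 − 8.7 + 2.9) / 7 = -2.8429%
Σ(R_i − R̄_i)(R_m − R̄_m) = 51.0643  ⇒  Cov = 51.0643 / 7 = 7.2949
Σ(R_m − R̄_m)² = 122.0971  ⇒  Var(R_m) = 122.0971 / 7 = 17.4424
β = Cov / Var(R_m) = 7.2949 / 17.4424 = 0.4182
E(R) = R_f + β × MRP = 1.3% + 0.4182 × 5.7% = 3.68%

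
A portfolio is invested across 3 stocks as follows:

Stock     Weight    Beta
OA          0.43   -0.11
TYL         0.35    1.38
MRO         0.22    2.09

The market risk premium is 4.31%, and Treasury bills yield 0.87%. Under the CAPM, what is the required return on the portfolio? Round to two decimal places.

β_P = Σ w_i β_i = 0.43×-0.11 + 0.35×1.38 + 0.22×2.09 = 0.8955
E(R_P) = R_f + β_P × MRP = 0.87% + 0.8955 × 4.31% = 4.73%

4.73%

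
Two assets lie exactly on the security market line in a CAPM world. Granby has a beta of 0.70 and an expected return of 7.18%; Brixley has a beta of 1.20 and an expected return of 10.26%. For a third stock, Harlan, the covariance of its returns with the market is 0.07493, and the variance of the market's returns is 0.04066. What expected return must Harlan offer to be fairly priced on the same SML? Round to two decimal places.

MRP = (10.26% − 7.18%) / (1.20 − 0.70) = 6.1600%
R_f = 7.18% − 0.70 × 6.1600% = 2.8680%
β_Harlan = Cov / Var(R_m) = 0.07493 / 0.04066 = 1.8428
E(R_Harlan) = R_f + β × MRP = 2.8680% + 1.8428 × 6.1600% = 14.22%

14.22%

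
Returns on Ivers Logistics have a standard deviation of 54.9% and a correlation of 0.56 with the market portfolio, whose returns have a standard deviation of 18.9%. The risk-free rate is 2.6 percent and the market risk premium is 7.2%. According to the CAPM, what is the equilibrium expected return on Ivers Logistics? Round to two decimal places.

14.31%

β = ρ × σ_i / σ_m = 0.56 × 54.9% / 18.9% = 1.6267
E(R) = 2.6% + 1.6267 × 7.2% = 14.31%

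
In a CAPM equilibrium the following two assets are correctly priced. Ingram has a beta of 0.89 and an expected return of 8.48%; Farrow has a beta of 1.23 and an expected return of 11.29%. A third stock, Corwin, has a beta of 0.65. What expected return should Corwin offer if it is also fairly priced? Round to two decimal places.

6.50%

MRP (SML slope) = (11.29% − 8.48%) / (1.23 − 0.89) = 2.81% / 0.34 = 8.2647%
R_f (intercept) = 8.48% − 0.89 × 8.2647% = 1.1244%
E(R_Corwin) = R_f + β × MRP = 1.1244% + 0.65 × 8.2647% = 6.50%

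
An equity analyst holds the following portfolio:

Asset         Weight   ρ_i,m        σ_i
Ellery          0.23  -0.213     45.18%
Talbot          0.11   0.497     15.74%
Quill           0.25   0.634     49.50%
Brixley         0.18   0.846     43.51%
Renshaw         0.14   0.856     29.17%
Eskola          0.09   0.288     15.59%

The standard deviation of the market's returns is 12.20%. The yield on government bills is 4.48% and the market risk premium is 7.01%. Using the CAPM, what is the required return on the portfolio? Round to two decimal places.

14.26%

β_Ellery = -0.213 × 45.18% / 12.20% = -0.7888
β_Talbot = 0.497 × 15.74% / 12.20% = 0.6412
β_Quill = 0.634 × 49.50% / 12.20% = 2.5724
β_Brixley = 0.846 × 43.51% / 12.20% = 3.0172
β_Renshaw = 0.856 × 29.17% / 12.20% = 2.0467
β_Eskola = 0.288 × 15.59% / 12.20% = 0.3680
β_P = Σ w_i β_i = 0.23×-0.7888 + 0.11×0.6412 + 0.25×2.5724 + 0.18×3.0172 + 0.14×2.0467 + 0.09×0.3680 = 1.3950
E(R_P) = R_f + β_P × MRP = 4.48% + 1.3950 × 7.01% = 14.26%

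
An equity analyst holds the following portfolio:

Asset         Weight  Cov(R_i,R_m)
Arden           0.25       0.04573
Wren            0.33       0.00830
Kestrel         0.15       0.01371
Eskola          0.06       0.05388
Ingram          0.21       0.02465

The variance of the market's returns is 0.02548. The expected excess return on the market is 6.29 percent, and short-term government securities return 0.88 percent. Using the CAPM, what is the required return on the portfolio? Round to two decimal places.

β_Arden = 0.04573 / 0.02548 = 1.7947
β_Wren = 0.00830 / 0.02548 = 0.3257
β_Kestrel = 0.01371 / 0.02548 = 0.5381
β_Eskola = 0.05388 / 0.02548 = 2.1146
β_Ingram = 0.02465 / 0.02548 = 0.9674
β_P = Σ w_i β_i = 0.25×1.7947 + 0.33×0.3257 + 0.15×0.5381 + 0.06×2.1146 + 0.21×0.9674 = 0.9669
E(R_P) = R_f + β_P × MRP = 0.88% + 0.9669 × 6.29% = 6.96%

6.96%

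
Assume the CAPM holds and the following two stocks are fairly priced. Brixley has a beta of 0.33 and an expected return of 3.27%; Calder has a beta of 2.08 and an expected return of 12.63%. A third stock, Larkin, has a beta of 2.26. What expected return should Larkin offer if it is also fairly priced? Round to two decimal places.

MRP (SML slope) = (12.63% − 3.27%) / (2.08 − 0.33) = 9.36% / 1.75 = 5.3486%
R_f (intercept) = 3.27% − 0.33 × 5.3486% = 1.5050%
E(R_Larkin) = R_f + β × MRP = 1.5050% + 2.26 × 5.3486% = 13.59%

13.59%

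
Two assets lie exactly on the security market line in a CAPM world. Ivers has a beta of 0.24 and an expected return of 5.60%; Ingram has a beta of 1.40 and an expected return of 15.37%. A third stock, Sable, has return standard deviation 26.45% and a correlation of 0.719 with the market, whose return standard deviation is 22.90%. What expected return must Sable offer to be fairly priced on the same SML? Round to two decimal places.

10.57%

MRP = (15.37% − 5.60%) / (1.40 − 0.24) = 8.4224%
R_f = 5.60% − 0.24 × 8.4224% = 3.5786%
β_Sable = ρ·σ_i/σ_m = 0.719 × 26.45 / 22.90 = 0.8305
E(R_Sable) = R_f + β × MRP = 3.5786% + 0.8305 × 8.4224% = 10.57%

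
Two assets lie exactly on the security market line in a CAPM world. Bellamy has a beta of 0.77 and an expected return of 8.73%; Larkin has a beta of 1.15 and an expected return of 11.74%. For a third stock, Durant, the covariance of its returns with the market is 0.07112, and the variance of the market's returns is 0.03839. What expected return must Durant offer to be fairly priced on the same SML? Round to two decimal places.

MRP = (11.74% − 8.73%) / (1.15 − 0.77) = 7.9211%
R_f = 8.73% − 0.77 × 7.9211% = 2.6308%
β_Durant = Cov / Var(R_m) = 0.07112 / 0.03839 = 1.8526
E(R_Durant) = R_f + β × MRP = 2.6308% + 1.8526 × 7.9211% = 17.31%

17.31%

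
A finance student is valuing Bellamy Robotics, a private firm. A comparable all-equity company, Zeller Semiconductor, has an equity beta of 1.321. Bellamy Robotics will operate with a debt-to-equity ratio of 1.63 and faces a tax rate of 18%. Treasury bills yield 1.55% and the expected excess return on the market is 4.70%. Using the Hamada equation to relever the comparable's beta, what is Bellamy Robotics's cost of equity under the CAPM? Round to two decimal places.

β_L = β_U × [1 + (1 − t)(D/E)] = 1.321 × [1 + (1 − 0.18) × 1.63]
    = 1.321 × [1 + 0.82 × 1.63] = 1.321 × 2.3366 = 3.0866
E(R) = R_f + β_L × MRP = 1.55% + 3.0866 × 4.70% = 16.06%

16.06%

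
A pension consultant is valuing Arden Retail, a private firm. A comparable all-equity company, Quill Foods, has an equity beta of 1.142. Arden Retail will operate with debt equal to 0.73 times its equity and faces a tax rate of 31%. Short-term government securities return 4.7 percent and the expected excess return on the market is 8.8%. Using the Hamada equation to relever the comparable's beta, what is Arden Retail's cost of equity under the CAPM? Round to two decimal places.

19.81%

β_L = β_U × [1 + (1 − t)(D/E)] = 1.142 × [1 + (1 − 0.31) × 0.73]
    = 1.142 × [1 + 0.69 × 0.73] = 1.142 × 1.5037 = 1.7172
E(R) = R_f + β_L × MRP = 4.7% + 1.7172 × 8.8% = 19.81%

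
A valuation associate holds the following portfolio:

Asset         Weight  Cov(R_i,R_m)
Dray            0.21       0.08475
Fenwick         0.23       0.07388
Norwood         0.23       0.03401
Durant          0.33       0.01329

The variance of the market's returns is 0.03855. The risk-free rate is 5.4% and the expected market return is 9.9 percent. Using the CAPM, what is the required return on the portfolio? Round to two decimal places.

β_Dray = 0.08475 / 0.03855 = 2.1984
β_Fenwick = 0.07388 / 0.03855 = 1.9165
β_Norwood = 0.03401 / 0.03855 = 0.8822
β_Durant = 0.01329 / 0.03855 = 0.3447
β_P = Σ w_i β_i = 0.21×2.1984 + 0.23×1.9165 + 0.23×0.8822 + 0.33×0.3447 = 1.2191
MRP = 9.9% − 5.4% = 4.50%
E(R_P) = R_f + β_P × MRP = 5.4% + 1.2191 × 4.5% = 10.89%

10.89%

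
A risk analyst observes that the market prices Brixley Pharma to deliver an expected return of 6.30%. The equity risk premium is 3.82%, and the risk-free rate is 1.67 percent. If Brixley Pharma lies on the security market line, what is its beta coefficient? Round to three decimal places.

1.212

β = (E(R) − R_f) / MRP = (6.30% − 1.67%) / 3.82% = 4.63% / 3.82% = 1.212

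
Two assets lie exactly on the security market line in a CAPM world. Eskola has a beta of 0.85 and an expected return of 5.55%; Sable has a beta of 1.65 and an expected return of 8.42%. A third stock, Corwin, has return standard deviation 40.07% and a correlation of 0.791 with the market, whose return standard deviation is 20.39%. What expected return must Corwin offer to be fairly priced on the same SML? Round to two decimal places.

8.08%

MRP = (8.42% − 5.55%) / (1.65 − 0.85) = 3.5875%
R_f = 5.55% − 0.85 × 3.5875% = 2.5006%
β_Corwin = ρ·σ_i/σ_m = 0.791 × 40.07 / 20.39 = 1.5545
E(R_Corwin) = R_f + β × MRP = 2.5006% + 1.5545 × 3.5875% = 8.08%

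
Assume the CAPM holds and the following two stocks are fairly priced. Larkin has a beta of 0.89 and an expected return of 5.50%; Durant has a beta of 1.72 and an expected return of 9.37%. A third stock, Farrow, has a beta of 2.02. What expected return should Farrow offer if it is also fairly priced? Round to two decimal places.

MRP (SML slope) = (9.37% − 5.50%) / (1.72 − 0.89) = 3.87% / 0.83 = 4.6627%
R_f (intercept) = 5.50% − 0.89 × 4.6627% = 1.3502%
E(R_Farrow) = R_f + β × MRP = 1.3502% + 2.02 × 4.6627% = 10.77%

10.77%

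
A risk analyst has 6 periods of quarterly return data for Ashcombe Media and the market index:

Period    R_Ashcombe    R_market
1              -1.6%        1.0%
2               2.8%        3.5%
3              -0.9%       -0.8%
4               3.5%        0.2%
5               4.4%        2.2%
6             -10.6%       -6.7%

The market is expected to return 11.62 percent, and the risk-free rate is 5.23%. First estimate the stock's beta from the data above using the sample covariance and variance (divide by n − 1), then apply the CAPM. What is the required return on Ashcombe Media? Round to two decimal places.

14.28%

Mean R_i = (-1.6 + 2.8 − 0.9 + 3.5 + 4.4 − 10.6) / 6 = -0.4000%
Mean R_m = (1.0 + 3.5 − 0.8 + 0.2 + 2.2 − 6.7) / 6 = -0.1000%
Σ(R_i − R̄_i)(R_m − R̄_m) = 90.0800  ⇒  Cov = 90.0800 / 5 = 18.0160
Σ(R_m − R̄_m)² = 63.6000  ⇒  Var(R_m) = 63.6000 / 5 = 12.7200
β = Cov / Var(R_m) = 18.0160 / 12.7200 = 1.4164
MRP = 11.62% − 5.23% = 6.39%
E(R) = R_f + β × MRP = 5.23% + 1.4164 × 6.39% = 14.28%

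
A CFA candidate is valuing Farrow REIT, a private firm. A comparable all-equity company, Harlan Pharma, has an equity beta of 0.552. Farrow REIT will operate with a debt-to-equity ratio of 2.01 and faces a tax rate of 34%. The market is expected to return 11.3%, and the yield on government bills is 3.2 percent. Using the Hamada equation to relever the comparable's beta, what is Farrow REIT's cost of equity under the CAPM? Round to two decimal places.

13.60%

β_L = β_U × [1 + (1 − t)(D/E)] = 0.552 × [1 + (1 − 0.34) × 2.01]
    = 0.552 × [1 + 0.66 × 2.01] = 0.552 × 2.3266 = 1.2843
MRP = 11.3% − 3.2% = 8.10%
E(R) = R_f + β_L × MRP = 3.2% + 1.2843 × 8.1% = 13.60%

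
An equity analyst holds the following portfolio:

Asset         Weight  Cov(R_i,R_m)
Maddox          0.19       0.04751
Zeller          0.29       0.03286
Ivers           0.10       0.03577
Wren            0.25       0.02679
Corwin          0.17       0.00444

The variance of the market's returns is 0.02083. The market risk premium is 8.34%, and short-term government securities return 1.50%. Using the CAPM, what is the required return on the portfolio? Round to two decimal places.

β_Maddox = 0.04751 / 0.02083 = 2.2808
β_Zeller = 0.03286 / 0.02083 = 1.5775
β_Ivers = 0.03577 / 0.02083 = 1.7172
β_Wren = 0.02679 / 0.02083 = 1.2861
β_Corwin = 0.00444 / 0.02083 = 0.2132
β_P = Σ w_i β_i = 0.19×2.2808 + 0.29×1.5775 + 0.10×1.7172 + 0.25×1.2861 + 0.17×0.2132 = 1.4203
E(R_P) = R_f + β_P × MRP = 1.50% + 1.4203 × 8.34% = 13.35%

13.35%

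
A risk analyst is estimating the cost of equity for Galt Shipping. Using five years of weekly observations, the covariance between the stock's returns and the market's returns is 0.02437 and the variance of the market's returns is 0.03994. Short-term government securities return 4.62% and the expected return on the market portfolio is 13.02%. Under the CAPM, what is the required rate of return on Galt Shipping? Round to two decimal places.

β = Cov(R_i, R_m) / Var(R_m) = 0.02437 / 0.03994 = 0.6102
MRP = 13.02% − 4.62% = 8.40%
E(R) = R_f + β × MRP = 4.62% + 0.6102 × 8.40% = 9.75%

9.75%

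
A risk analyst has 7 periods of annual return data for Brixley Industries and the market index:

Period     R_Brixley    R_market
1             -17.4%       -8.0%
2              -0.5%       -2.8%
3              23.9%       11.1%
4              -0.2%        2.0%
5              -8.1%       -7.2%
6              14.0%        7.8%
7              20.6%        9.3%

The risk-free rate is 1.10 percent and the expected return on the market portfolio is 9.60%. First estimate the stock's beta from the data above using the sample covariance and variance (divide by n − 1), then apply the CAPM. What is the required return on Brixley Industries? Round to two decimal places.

Mean R_i = (-17.4 − 0.5 + 23.9 − 0.2 − 8.1 + 14.0 + 20.6) / 7 = 4.6143%
Mean R_m = (-8.0 − 2.8 + 11.1 + 2.0 − 7.2 + 7.8 + 9.3) / 7 = 1.7429%
Σ(R_i − R̄_i)(R_m − R̄_m) = 708.2957  ⇒  Cov = 708.2957 / 6 = 118.0493
Σ(R_m − R̄_m)² = 376.9571  ⇒  Var(R_m) = 376.9571 / 6 = 62.8262
β = Cov / Var(R_m) = 118.0493 / 62.8262 = 1.8790
MRP = 9.60% − 1.10% = 8.50%
E(R) = R_f + β × MRP = 1.10% + 1.8790 × 8.50% = 17.07%

17.07%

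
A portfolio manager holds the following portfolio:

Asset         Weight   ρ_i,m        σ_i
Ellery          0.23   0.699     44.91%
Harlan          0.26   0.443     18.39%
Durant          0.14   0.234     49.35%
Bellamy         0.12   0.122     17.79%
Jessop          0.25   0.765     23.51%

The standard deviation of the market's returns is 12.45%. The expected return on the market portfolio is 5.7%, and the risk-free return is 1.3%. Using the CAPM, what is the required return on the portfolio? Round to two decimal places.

6.85%

β_Ellery = 0.699 × 44.91% / 12.45% = 2.5215
β_Harlan = 0.443 × 18.39% / 12.45% = 0.6544
β_Durant = 0.234 × 49.35% / 12.45% = 0.9275
β_Bellamy = 0.122 × 17.79% / 12.45% = 0.1743
β_Jessop = 0.765 × 23.51% / 12.45% = 1.4446
β_P = Σ w_i β_i = 0.23×2.5215 + 0.26×0.6544 + 0.14×0.9275 + 0.12×0.1743 + 0.25×1.4446 = 1.2620
MRP = 5.7% − 1.3% = 4.40%
E(R_P) = R_f + β_P × MRP = 1.3% + 1.2620 × 4.4% = 6.85%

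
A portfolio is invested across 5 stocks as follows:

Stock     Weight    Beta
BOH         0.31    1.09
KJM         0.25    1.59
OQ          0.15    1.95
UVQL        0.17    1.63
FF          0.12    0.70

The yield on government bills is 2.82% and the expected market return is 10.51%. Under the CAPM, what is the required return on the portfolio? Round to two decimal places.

β_P = Σ w_i β_i = 0.31×1.09 + 0.25×1.59 + 0.15×1.95 + 0.17×1.63 + 0.12×0.70 = 1.3890
MRP = 10.51% − 2.82% = 7.69%
E(R_P) = R_f + β_P × MRP = 2.82% + 1.3890 × 7.69% = 13.50%

13.50%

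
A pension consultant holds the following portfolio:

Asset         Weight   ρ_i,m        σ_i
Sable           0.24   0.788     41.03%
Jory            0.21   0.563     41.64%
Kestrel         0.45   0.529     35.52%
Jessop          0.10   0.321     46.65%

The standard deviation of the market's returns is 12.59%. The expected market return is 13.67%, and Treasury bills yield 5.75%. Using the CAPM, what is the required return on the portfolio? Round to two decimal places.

19.99%

β_Sable = 0.788 × 41.03% / 12.59% = 2.5680
β_Jory = 0.563 × 41.64% / 12.59% = 1.8621
β_Kestrel = 0.529 × 35.52% / 12.59% = 1.4925
β_Jessop = 0.321 × 46.65% / 12.59% = 1.1894
β_P = Σ w_i β_i = 0.24×2.5680 + 0.21×1.8621 + 0.45×1.4925 + 0.10×1.1894 = 1.7979
MRP = 13.67% − 5.75% = 7.92%
E(R_P) = R_f + β_P × MRP = 5.75% + 1.7979 × 7.92% = 19.99%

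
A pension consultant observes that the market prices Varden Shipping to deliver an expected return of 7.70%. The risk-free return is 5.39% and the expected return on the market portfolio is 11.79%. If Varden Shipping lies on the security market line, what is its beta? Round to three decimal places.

MRP = 11.79% − 5.39% = 6.40%
β = (E(R) − R_f) / MRP = (7.70% − 5.39%) / 6.40% = 2.31% / 6.40% = 0.361

0.361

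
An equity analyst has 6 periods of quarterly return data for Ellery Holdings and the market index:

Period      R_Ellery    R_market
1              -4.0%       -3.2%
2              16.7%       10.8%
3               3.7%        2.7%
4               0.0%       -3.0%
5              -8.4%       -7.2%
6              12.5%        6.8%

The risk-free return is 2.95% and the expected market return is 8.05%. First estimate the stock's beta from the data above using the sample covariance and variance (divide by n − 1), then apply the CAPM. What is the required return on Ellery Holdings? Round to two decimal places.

10.06%

Mean R_i = (-4.0 + 16.7 + 3.7 + 0.0 − 8.4 + 12.5) / 6 = 3.4167%
Mean R_m = (-3.2 + 10.8 + 2.7 − 3.0 − 7.2 + 6.8) / 6 = 1.1500%
Σ(R_i − R̄_i)(R_m − R̄_m) = 325.0550  ⇒  Cov = 325.0550 / 5 = 65.0110
Σ(R_m − R̄_m)² = 233.3150  ⇒  Var(R_m) = 233.3150 / 5 = 46.6630
β = Cov / Var(R_m) = 65.0110 / 46.6630 = 1.3932
MRP = 8.05% − 2.95% = 5.10%
E(R) = R_f + β × MRP = 2.95% + 1.3932 × 5.10% = 10.06%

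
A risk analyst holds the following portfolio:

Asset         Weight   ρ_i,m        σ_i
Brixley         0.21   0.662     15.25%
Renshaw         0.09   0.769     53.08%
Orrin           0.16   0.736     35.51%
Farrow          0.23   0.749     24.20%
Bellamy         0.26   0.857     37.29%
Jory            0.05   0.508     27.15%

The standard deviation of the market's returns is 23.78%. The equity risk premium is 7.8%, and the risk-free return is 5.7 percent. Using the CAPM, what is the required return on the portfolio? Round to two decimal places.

β_Brixley = 0.662 × 15.25% / 23.78% = 0.4245
β_Renshaw = 0.769 × 53.08% / 23.78% = 1.7165
β_Orrin = 0.736 × 35.51% / 23.78% = 1.0990
β_Farrow = 0.749 × 24.20% / 23.78% = 0.7622
β_Bellamy = 0.857 × 37.29% / 23.78% = 1.3439
β_Jory = 0.508 × 27.15% / 23.78% = 0.5800
β_P = Σ w_i β_i = 0.21×0.4245 + 0.09×1.7165 + 0.16×1.0990 + 0.23×0.7622 + 0.26×1.3439 + 0.05×0.5800 = 0.9732
E(R_P) = R_f + β_P × MRP = 5.7% + 0.9732 × 7.8% = 13.29%

13.29%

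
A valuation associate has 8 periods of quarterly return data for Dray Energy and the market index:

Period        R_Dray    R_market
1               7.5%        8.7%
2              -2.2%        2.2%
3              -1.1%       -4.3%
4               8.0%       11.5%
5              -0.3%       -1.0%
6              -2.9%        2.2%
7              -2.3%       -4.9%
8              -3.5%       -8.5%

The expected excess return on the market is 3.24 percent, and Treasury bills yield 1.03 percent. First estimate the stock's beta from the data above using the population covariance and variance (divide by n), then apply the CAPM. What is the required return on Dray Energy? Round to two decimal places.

Mean R_i = (7.5 − 2.2 − 1.1 + 8.0 − 0.3 − 2.9 − 2.3 − 3.5) / 8 = 0.4000%
Mean R_m = (8.7 + 2.2 − 4.3 + 11.5 − 1.0 + 2.2 − 4.9 − 8.5) / 8 = 0.7375%
Σ(R_i − R̄_i)(R_m − R̄_m) = 189.7200  ⇒  Cov = 189.7200 / 8 = 23.7150
Σ(R_m − R̄_m)² = 329.0188  ⇒  Var(R_m) = 329.0188 / 8 = 41.1274
β = Cov / Var(R_m) = 23.7150 / 41.1274 = 0.5766
E(R) = R_f + β × MRP = 1.03% + 0.5766 × 3.24% = 2.90%

2.90%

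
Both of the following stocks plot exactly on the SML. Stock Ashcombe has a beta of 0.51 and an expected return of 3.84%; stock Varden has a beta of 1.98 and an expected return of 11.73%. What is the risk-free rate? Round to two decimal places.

Both satisfy E(R) = R_f + β·MRP, so the slope of the SML is
MRP = (11.73% − 3.84%) / (1.98 − 0.51) = 7.89% / 1.47 = 5.3673%
R_f = E(R_Ashcombe) − β_Ashcombe·MRP = 3.84% − 0.51 × 5.3673% = 1.1027%

1.10%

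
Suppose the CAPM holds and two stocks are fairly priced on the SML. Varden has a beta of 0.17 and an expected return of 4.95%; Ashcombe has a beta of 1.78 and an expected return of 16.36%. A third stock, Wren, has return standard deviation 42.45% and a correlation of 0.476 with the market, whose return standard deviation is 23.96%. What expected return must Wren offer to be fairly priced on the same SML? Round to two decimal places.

9.72%

MRP = (16.36% − 4.95%) / (1.78 − 0.17) = 7.0870%
R_f = 4.95% − 0.17 × 7.0870% = 3.7452%
β_Wren = ρ·σ_i/σ_m = 0.476 × 42.45 / 23.96 = 0.8433
E(R_Wren) = R_f + β × MRP = 3.7452% + 0.8433 × 7.0870% = 9.72%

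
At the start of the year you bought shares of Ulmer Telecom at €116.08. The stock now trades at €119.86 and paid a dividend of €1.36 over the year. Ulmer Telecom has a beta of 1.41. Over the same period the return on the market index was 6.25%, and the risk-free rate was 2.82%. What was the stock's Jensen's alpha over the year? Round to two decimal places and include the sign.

Realised HPR = (P1 + D1 − P0) / P0 = (119.86 + 1.36 − 116.08) / 116.08 = 5.14 / 116.08 = 4.4280%
MRP = 6.25% − 2.82% = 3.43%
CAPM required = R_f + β·MRP = 2.82% + 1.41 × 3.43% = 7.6563%
α = realised − required = 4.4280% − 7.6563% = -3.23%

-3.23%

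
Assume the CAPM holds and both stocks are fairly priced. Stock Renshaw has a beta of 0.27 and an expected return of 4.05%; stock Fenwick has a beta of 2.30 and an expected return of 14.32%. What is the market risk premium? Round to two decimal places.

5.06%

Both satisfy E(R) = R_f + β·MRP, so the slope of the SML is
MRP = (14.32% − 4.05%) / (2.30 − 0.27) = 10.27% / 2.03 = 5.0591%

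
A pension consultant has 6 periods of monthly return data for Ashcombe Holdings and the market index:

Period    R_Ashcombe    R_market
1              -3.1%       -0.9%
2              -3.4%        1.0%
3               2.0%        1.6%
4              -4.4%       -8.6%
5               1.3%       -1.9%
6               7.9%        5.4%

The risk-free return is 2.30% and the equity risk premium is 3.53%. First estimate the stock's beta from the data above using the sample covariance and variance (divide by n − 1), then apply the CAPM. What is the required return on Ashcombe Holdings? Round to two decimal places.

Mean R_i = (-3.1 − 3.4 + 2.0 − 4.4 + 1.3 + 7.9) / 6 = 0.0500%
Mean R_m = (-0.9 + 1.0 + 1.6 − 8.6 − 1.9 + 5.4) / 6 = -0.5667%
Σ(R_i − R̄_i)(R_m − R̄_m) = 80.7900  ⇒  Cov = 80.7900 / 5 = 16.1580
Σ(R_m − R̄_m)² = 109.1733  ⇒  Var(R_m) = 109.1733 / 5 = 21.8347
β = Cov / Var(R_m) = 16.1580 / 21.8347 = 0.7400
E(R) = R_f + β × MRP = 2.30% + 0.7400 × 3.53% = 4.91%

4.91%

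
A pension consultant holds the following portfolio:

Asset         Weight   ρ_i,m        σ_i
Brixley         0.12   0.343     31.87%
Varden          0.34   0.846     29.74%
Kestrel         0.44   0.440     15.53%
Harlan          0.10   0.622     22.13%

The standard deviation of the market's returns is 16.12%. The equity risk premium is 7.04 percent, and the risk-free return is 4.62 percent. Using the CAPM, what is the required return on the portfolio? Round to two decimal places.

10.84%

β_Brixley = 0.343 × 31.87% / 16.12% = 0.6781
β_Varden = 0.846 × 29.74% / 16.12% = 1.5608
β_Kestrel = 0.440 × 15.53% / 16.12% = 0.4239
β_Harlan = 0.622 × 22.13% / 16.12% = 0.8539
β_P = Σ w_i β_i = 0.12×0.6781 + 0.34×1.5608 + 0.44×0.4239 + 0.10×0.8539 = 0.8840
E(R_P) = R_f + β_P × MRP = 4.62% + 0.8840 × 7.04% = 10.84%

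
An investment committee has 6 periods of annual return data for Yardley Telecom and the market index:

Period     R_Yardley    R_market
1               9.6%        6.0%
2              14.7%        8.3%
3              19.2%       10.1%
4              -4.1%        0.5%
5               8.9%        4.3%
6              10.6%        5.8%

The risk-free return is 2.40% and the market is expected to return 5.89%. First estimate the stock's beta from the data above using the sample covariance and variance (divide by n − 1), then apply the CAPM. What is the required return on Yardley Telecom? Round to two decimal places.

10.48%

Mean R_i = (9.6 + 14.7 + 19.2 − 4.1 + 8.9 + 10.6) / 6 = 9.8167%
Mean R_m = (6.0 + 8.3 + 10.1 + 0.5 + 4.3 + 5.8) / 6 = 5.8333%
Σ(R_i − R̄_i)(R_m − R̄_m) = 127.6467  ⇒  Cov = 127.6467 / 5 = 25.5293
Σ(R_m − R̄_m)² = 55.1133  ⇒  Var(R_m) = 55.1133 / 5 = 11.0227
β = Cov / Var(R_m) = 25.5293 / 11.0227 = 2.3161
MRP = 5.89% − 2.40% = 3.49%
E(R) = R_f + β × MRP = 2.40% + 2.3161 × 3.49% = 10.48%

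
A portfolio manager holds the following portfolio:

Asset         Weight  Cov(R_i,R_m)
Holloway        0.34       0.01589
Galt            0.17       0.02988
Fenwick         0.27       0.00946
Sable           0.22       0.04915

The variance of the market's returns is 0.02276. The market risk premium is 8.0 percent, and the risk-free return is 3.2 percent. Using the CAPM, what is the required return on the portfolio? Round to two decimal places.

11.58%

β_Holloway = 0.01589 / 0.02276 = 0.6982
β_Galt = 0.02988 / 0.02276 = 1.3128
β_Fenwick = 0.00946 / 0.02276 = 0.4156
β_Sable = 0.04915 / 0.02276 = 2.1595
β_P = Σ w_i β_i = 0.34×0.6982 + 0.17×1.3128 + 0.27×0.4156 + 0.22×2.1595 = 1.0479
E(R_P) = R_f + β_P × MRP = 3.2% + 1.0479 × 8.0% = 11.58%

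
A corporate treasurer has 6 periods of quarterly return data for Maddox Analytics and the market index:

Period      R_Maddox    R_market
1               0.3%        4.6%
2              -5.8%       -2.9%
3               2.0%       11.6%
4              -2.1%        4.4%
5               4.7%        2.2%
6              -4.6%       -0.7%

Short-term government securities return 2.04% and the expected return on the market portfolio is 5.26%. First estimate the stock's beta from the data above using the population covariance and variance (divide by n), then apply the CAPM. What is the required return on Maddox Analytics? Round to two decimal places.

3.64%

Mean R_i = (0.3 − 5.8 + 2.0 − 2.1 + 4.7 − 4.6) / 6 = -0.9167%
Mean R_m = (4.6 − 2.9 + 11.6 + 4.4 + 2.2 − 0.7) / 6 = 3.2000%
Σ(R_i − R̄_i)(R_m − R̄_m) = 63.3200  ⇒  Cov = 63.3200 / 6 = 10.5533
Σ(R_m − R̄_m)² = 127.3800  ⇒  Var(R_m) = 127.3800 / 6 = 21.2300
β = Cov / Var(R_m) = 10.5533 / 21.2300 = 0.4971
MRP = 5.26% − 2.04% = 3.22%
E(R) = R_f + β × MRP = 2.04% + 0.4971 × 3.22% = 3.64%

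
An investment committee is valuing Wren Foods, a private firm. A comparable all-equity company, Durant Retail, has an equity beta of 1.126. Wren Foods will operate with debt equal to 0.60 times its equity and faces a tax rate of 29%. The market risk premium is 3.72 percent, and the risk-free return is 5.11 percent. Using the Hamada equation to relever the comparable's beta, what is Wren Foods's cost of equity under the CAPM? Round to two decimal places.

β_L = β_U × [1 + (1 − t)(D/E)] = 1.126 × [1 + (1 − 0.29) × 0.60]
    = 1.126 × [1 + 0.71 × 0.60] = 1.126 × 1.4260 = 1.6057
E(R) = R_f + β_L × MRP = 5.11% + 1.6057 × 3.72% = 11.08%

11.08%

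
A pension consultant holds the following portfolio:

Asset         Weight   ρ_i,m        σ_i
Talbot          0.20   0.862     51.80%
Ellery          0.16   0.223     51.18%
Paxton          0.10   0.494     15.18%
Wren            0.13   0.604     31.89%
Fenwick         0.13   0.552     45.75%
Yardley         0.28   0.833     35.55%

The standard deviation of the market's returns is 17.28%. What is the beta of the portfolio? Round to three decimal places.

1.481

β_Talbot = 0.862 × 51.80% / 17.28% = 2.5840
β_Ellery = 0.223 × 51.18% / 17.28% = 0.6605
β_Paxton = 0.494 × 15.18% / 17.28% = 0.4340
β_Wren = 0.604 × 31.89% / 17.28% = 1.1147
β_Fenwick = 0.552 × 45.75% / 17.28% = 1.4615
β_Yardley = 0.833 × 35.55% / 17.28% = 1.7137
β_P = Σ w_i β_i = 0.20×2.5840 + 0.16×0.6605 + 0.10×0.4340 + 0.13×1.1147 + 0.13×1.4615 + 0.28×1.7137 = 1.4806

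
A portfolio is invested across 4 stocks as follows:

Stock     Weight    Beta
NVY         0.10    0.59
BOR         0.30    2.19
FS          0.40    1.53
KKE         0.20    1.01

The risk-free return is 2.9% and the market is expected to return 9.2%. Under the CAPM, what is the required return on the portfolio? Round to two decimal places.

β_P = Σ w_i β_i = 0.10×0.59 + 0.30×2.19 + 0.40×1.53 + 0.20×1.01 = 1.5300
MRP = 9.2% − 2.9% = 6.30%
E(R_P) = R_f + β_P × MRP = 2.9% + 1.5300 × 6.3% = 12.54%

12.54%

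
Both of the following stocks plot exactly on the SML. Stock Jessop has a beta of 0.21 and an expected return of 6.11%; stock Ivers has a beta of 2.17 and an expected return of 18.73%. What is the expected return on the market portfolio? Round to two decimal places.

11.20%

Both satisfy E(R) = R_f + β·MRP, so the slope of the SML is
MRP = (18.73% − 6.11%) / (2.17 − 0.21) = 12.62% / 1.96 = 6.4388%
R_f = E(R_Jessop) − β_Jessop·MRP = 6.11% − 0.21 × 6.4388% = 4.7579%
E(R_m) = R_f + MRP = 4.7579% + 6.4388% = 11.20%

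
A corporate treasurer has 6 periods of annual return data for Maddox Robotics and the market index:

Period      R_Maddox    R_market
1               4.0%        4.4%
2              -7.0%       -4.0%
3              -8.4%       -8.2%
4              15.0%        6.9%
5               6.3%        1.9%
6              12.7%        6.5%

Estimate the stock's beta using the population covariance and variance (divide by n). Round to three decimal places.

Mean R_i = (4.0 − 7.0 − 8.4 + 15.0 + 6.3 + 12.7) / 6 = 3.7667%
Mean R_m = (4.4 − 4.0 − 8.2 + 6.9 + 1.9 + 6.5) / 6 = 1.2500%
Σ(R_i − R̄_i)(R_m − R̄_m) = 284.2500  ⇒  Cov = 284.2500 / 6 = 47.3750
Σ(R_m − R̄_m)² = 186.6950  ⇒  Var(R_m) = 186.6950 / 6 = 31.1158
β = Cov / Var(R_m) = 47.3750 / 31.1158 = 1.5225

1.523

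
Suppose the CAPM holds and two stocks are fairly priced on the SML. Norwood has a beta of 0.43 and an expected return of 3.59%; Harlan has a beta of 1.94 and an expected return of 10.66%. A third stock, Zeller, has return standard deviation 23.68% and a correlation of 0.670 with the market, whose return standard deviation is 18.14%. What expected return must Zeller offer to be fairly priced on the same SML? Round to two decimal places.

5.67%

MRP = (10.66% − 3.59%) / (1.94 − 0.43) = 4.6821%
R_f = 3.59% − 0.43 × 4.6821% = 1.5767%
β_Zeller = ρ·σ_i/σ_m = 0.670 × 23.68 / 18.14 = 0.8746
E(R_Zeller) = R_f + β × MRP = 1.5767% + 0.8746 × 4.6821% = 5.67%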